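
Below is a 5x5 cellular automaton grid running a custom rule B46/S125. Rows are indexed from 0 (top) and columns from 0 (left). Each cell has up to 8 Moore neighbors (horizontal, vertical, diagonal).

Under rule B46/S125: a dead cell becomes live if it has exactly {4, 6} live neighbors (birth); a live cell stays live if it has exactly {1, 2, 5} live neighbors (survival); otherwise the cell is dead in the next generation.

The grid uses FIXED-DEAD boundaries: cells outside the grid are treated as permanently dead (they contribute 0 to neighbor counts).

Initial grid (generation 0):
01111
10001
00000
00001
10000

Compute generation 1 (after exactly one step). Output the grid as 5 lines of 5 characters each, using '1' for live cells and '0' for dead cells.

Answer: 01101
10011
00000
00000
00000

Derivation:
Simulating step by step:
Generation 0 (given above): 8 live cells
Generation 1: 6 live cells
(generation 1 grid is the final answer)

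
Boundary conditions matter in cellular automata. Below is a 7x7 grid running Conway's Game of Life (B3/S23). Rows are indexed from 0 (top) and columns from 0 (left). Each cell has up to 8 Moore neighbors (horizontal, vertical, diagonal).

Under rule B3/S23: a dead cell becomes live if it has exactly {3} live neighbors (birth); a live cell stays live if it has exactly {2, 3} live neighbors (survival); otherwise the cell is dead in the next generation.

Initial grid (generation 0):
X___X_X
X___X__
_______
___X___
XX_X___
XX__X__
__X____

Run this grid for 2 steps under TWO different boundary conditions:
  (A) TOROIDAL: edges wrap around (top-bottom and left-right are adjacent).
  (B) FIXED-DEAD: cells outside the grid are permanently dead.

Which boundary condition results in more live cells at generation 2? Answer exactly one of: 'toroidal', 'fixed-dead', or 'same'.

Under TOROIDAL boundary, generation 2:
_XX____
_X__XX_
______X
_XXX___
XX_XX__
XX_X_X_
_X_X_X_
Population = 20

Under FIXED-DEAD boundary, generation 2:
_______
_______
_______
_XXX___
XX_XX__
X__XX__
_______
Population = 10

Comparison: toroidal=20, fixed-dead=10 -> toroidal

Answer: toroidal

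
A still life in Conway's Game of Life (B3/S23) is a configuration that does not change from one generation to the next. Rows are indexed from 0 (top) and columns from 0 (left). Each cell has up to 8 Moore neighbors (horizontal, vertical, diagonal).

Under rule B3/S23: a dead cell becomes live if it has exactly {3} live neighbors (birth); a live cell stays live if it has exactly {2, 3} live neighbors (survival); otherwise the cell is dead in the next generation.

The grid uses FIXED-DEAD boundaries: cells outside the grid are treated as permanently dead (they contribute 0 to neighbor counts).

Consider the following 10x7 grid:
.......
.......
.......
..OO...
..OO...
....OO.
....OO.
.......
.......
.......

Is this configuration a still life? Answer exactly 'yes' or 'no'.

Answer: no

Derivation:
Compute generation 1 and compare to generation 0 (given above):
Generation 1:
.......
.......
.......
..OO...
..O....
.....O.
....OO.
.......
.......
.......
Cell (4,3) differs: gen0=1 vs gen1=0 -> NOT a still life.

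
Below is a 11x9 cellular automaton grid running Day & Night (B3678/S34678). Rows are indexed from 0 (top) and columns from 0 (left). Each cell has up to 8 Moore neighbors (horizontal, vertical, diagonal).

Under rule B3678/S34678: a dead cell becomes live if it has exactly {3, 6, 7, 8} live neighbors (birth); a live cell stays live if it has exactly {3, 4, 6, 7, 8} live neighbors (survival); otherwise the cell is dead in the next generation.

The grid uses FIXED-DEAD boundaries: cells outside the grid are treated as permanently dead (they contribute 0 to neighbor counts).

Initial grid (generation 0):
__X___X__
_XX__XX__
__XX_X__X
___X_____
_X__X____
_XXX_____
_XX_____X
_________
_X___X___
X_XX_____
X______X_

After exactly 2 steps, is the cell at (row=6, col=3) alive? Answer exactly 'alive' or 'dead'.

Simulating step by step:
Generation 0 (given above): 26 live cells
Generation 1: 23 live cells
_X___X___
_XX_XXXX_
_XXX__X__
___X_____
_________
XX_X_____
_XXX_____
_XX______
__X______
_________
_X_______
Generation 2: 18 live cells
__X_XX___
XX__XXX__
_X_X__XX_
_________
__X______
_X_______
__XX_____
_X_______
_X_______
_________
_________

Cell (6,3) at generation 2: 1 -> alive

Answer: alive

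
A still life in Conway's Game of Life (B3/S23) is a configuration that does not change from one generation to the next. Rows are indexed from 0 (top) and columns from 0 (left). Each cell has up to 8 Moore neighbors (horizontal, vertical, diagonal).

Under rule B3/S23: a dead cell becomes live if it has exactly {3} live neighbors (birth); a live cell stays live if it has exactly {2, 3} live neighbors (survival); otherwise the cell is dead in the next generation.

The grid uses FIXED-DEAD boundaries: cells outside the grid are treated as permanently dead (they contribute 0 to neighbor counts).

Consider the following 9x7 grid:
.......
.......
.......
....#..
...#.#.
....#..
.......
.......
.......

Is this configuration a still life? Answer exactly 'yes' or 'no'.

Compute generation 1 and compare to generation 0 (given above):
Generation 1:
.......
.......
.......
....#..
...#.#.
....#..
.......
.......
.......
The grids are IDENTICAL -> still life.

Answer: yes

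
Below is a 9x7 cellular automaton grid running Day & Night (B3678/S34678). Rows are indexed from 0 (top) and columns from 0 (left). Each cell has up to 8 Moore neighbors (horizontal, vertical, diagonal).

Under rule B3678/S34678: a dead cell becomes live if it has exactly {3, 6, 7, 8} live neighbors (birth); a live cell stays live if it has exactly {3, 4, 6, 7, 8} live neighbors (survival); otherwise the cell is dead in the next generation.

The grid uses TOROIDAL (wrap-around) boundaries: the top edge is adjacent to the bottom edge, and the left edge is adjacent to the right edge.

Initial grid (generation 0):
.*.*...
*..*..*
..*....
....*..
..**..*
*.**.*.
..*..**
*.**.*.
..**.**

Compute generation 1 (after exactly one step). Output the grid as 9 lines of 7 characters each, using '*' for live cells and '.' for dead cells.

Answer: ...*.*.
.*.....
...*...
..*....
.***.*.
..**.*.
*.*..*.
..**.**
*..*..*

Derivation:
Simulating step by step:
Generation 0 (given above): 25 live cells
Generation 1: 22 live cells
(generation 1 grid is the final answer)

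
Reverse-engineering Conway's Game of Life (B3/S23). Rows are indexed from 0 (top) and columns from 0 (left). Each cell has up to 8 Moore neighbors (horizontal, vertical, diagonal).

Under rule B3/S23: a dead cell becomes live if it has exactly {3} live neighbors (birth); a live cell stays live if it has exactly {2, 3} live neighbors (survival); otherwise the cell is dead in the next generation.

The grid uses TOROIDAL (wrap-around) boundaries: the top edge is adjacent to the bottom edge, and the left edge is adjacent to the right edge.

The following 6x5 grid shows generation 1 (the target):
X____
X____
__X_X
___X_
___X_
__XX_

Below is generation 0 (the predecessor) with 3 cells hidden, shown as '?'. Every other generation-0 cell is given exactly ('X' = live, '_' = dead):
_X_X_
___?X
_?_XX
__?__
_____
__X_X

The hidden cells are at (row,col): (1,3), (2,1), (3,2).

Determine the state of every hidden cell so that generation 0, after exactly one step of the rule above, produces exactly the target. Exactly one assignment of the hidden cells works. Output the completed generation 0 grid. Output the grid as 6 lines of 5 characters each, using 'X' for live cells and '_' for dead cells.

Hidden generation-0 cells (in order): (1,3), (2,1), (3,2).
A hidden cell only influences target cells in its own 3x3 neighborhood. Try each of the 2^3 = 8 assignments, step the completed generation 0 forward once under B3/S23, and compare with the target:
  (1,3)=_ (2,1)=_ (3,2)=_ -> step gives (0,2)='X' but target has '_' -> reject
  (1,3)=_ (2,1)=_ (3,2)=X -> step gives (0,2)='X' but target has '_' -> reject
  (1,3)=_ (2,1)=X (3,2)=_ -> step gives (0,2)='X' but target has '_' -> reject
  (1,3)=_ (2,1)=X (3,2)=X -> step gives (0,2)='X' but target has '_' -> reject
  (1,3)=X (2,1)=_ (3,2)=_ -> step gives (2,2)='_' but target has 'X' -> reject
  (1,3)=X (2,1)=_ (3,2)=X -> step reproduces the target at every cell -> ACCEPT
  (1,3)=X (2,1)=X (3,2)=_ -> step gives (1,0)='_' but target has 'X' -> reject
  (1,3)=X (2,1)=X (3,2)=X -> step gives (1,0)='_' but target has 'X' -> reject
Unique solution: (1,3)=live, (2,1)=dead, (3,2)=live.
Check: live-neighbor counts of every cell in the completed generation 0:
31444
31444
21343
11132
12231
22231
Applying B3/S23 to generation 0 with these counts gives:
X____
X____
__X_X
___X_
___X_
__XX_
which matches the target exactly.

Answer: _X_X_
___XX
___XX
__X__
_____
__X_X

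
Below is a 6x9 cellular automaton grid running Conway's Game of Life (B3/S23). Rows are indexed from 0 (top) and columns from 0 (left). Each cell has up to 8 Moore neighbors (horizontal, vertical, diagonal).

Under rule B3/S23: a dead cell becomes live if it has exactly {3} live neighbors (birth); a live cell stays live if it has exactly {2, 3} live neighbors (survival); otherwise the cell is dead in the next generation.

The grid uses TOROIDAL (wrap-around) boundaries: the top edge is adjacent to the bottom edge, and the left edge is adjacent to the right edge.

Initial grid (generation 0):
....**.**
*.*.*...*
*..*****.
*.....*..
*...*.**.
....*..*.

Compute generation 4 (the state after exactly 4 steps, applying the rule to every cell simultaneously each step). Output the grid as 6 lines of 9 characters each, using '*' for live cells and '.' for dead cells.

Simulating step by step:
Generation 0 (given above): 22 live cells
Generation 1: 19 live cells
*...****.
**.......
*..**.**.
**.*.....
......**.
...**....
Generation 2: 24 live cells
**.****.*
**.*.....
...**....
******...
..***....
...**...*
Generation 3: 13 live cells
.*...*.**
.*......*
.....*...
.*...*...
*........
.*.....**
Generation 4: 13 live cells
(generation 4 grid is the final answer)

Answer: .**...*..
......***
*........
.........
**......*
.*....**.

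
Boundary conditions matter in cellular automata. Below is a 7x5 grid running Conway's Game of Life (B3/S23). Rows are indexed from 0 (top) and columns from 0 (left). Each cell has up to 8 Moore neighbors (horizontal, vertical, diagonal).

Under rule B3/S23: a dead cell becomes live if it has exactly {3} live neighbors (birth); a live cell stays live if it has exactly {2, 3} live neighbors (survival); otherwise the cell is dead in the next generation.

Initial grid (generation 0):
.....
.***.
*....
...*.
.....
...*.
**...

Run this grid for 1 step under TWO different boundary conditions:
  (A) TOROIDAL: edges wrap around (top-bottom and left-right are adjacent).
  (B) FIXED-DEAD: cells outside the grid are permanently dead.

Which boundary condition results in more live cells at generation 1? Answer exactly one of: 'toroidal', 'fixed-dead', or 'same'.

Under TOROIDAL boundary, generation 1:
*....
.**..
.*.**
.....
.....
.....
.....
Population = 6

Under FIXED-DEAD boundary, generation 1:
..*..
.**..
.*.*.
.....
.....
.....
.....
Population = 5

Comparison: toroidal=6, fixed-dead=5 -> toroidal

Answer: toroidal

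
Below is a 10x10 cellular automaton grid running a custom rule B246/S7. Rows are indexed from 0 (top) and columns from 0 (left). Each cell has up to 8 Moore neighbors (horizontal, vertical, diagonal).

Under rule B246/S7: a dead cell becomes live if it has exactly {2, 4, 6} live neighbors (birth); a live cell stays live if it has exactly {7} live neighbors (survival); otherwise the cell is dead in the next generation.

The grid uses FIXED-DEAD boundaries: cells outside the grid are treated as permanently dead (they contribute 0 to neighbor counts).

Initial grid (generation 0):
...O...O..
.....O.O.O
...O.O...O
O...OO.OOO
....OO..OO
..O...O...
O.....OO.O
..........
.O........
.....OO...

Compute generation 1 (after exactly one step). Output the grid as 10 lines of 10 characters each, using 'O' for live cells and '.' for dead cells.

Answer: ....O.....
..OOO.O.O.
........O.
......O...
.O....OO..
.O.OOO.OO.
.O...O..O.
OO....OOO.
.....OO...
..........

Derivation:
Simulating step by step:
Generation 0 (given above): 27 live cells
Generation 1: 27 live cells
(generation 1 grid is the final answer)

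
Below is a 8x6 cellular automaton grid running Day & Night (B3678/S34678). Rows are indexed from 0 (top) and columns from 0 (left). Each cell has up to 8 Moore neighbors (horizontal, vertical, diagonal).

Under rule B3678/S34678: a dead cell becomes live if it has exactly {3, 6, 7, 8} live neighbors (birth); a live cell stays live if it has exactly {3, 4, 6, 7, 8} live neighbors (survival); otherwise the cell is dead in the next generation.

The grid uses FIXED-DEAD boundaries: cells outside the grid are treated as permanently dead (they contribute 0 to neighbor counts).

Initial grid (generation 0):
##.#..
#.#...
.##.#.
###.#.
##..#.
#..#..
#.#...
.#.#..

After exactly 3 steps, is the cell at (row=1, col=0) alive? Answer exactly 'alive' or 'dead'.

Simulating step by step:
Generation 0 (given above): 21 live cells
Generation 1: 17 live cells
.##...
###...
.##...
###..#
#.....
#.#...
..##..
..#...
Generation 2: 17 live cells
###...
##.#..
.#.#..
#.#...
###...
...#..
..##..
...#..
Generation 3: 18 live cells
###...
#.#...
.#....
####..
.###..
...#..
..###.
..#...

Cell (1,0) at generation 3: 1 -> alive

Answer: alive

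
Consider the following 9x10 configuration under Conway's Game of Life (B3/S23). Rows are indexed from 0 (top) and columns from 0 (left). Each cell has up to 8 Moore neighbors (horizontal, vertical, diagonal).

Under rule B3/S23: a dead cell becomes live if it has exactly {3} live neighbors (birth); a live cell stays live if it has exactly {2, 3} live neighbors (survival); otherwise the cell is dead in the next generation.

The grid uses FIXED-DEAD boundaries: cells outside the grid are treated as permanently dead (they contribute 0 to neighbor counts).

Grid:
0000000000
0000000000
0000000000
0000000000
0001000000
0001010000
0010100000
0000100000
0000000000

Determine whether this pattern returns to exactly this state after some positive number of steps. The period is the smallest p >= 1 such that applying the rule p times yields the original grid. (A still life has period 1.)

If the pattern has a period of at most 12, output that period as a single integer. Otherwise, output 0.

Answer: 2

Derivation:
Simulating and comparing each generation to the original:
Gen 0 (original, given above): 6 live cells
Gen 1: 6 live cells, differs from original
Gen 2: 6 live cells, MATCHES original -> period = 2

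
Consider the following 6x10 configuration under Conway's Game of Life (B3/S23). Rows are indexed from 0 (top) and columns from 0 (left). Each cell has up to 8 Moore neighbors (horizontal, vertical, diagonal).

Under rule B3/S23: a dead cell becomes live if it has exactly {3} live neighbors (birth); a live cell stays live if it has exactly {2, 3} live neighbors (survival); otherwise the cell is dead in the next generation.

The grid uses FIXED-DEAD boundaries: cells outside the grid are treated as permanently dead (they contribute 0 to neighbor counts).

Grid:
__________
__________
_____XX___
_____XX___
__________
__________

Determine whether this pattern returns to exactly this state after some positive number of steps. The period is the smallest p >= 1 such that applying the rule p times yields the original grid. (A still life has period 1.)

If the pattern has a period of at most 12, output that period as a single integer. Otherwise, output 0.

Answer: 1

Derivation:
Simulating and comparing each generation to the original:
Gen 0 (original, given above): 4 live cells
Gen 1: 4 live cells, MATCHES original -> period = 1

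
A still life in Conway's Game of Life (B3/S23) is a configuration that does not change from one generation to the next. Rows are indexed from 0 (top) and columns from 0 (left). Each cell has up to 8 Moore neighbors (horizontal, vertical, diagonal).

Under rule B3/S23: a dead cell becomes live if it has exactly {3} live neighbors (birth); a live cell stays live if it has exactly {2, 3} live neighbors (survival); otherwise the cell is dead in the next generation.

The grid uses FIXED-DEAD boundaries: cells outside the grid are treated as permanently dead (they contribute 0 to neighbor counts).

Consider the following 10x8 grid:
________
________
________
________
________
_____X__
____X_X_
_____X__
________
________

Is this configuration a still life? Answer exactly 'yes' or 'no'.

Compute generation 1 and compare to generation 0 (given above):
Generation 1:
________
________
________
________
________
_____X__
____X_X_
_____X__
________
________
The grids are IDENTICAL -> still life.

Answer: yes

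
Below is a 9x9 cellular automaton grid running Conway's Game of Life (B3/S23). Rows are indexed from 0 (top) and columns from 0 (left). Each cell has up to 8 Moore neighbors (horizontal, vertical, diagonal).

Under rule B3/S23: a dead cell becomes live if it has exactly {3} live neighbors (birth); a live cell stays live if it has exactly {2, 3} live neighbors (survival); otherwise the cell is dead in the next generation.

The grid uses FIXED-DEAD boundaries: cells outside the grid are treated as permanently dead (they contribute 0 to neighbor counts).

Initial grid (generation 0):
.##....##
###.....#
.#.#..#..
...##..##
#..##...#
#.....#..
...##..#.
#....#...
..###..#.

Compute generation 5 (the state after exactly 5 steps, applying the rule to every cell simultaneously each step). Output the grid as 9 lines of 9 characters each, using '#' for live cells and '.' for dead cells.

Answer: .......##
........#
.....#..#
...##...#
...##...#
...##..##
.....#..#
....#.##.
....###..

Derivation:
Simulating step by step:
Generation 0 (given above): 30 live cells
Generation 1: 29 live cells
#.#....##
#..#....#
##.##...#
.....#.##
...###..#
.....#.#.
....###..
..#..##..
...##....
Generation 2: 28 live cells
.#.....##
#..##...#
#####...#
..#..####
.....#..#
...#...#.
....#..#.
......#..
...###...
Generation 3: 25 live cells
.......##
#...#...#
#.....#.#
..#..##.#
....##..#
....#.###
......##.
...#..#..
....##...
Generation 4: 20 live cells
.......##
........#
.#....#.#
....#.#.#
...##...#
....#...#
........#
....#.##.
....##...
Generation 5: 23 live cells
(generation 5 grid is the final answer)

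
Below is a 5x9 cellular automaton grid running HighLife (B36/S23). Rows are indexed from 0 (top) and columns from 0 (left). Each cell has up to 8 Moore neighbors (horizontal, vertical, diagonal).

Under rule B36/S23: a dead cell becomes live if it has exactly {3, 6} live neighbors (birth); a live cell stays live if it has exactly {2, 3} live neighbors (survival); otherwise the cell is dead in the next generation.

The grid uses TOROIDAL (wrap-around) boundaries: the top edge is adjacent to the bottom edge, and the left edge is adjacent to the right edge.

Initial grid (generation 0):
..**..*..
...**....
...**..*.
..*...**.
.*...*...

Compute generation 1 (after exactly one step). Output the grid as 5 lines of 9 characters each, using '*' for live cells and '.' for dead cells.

Simulating step by step:
Generation 0 (given above): 13 live cells
Generation 1: 19 live cells
(generation 1 grid is the final answer)

Answer: ..**.*...
.....*...
..*.****.
..******.
.*.*.*.*.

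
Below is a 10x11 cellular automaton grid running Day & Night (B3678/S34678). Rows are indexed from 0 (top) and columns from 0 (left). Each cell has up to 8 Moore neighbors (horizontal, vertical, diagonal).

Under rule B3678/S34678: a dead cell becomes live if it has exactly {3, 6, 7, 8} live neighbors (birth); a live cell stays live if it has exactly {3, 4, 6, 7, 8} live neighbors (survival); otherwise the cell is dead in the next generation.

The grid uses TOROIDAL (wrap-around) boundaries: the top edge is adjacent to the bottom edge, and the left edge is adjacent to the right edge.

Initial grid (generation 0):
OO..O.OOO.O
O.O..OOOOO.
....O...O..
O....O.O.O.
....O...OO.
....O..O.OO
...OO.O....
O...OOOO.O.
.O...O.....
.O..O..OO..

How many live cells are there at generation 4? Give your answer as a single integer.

Simulating step by step:
Generation 0 (given above): 42 live cells
Generation 1: 39 live cells
OOOO...OO.O
O..OOOOO.O.
.O.........
....O....OO
.....OOO.O.
....O....O.
...OOOO..O.
...OO.O....
O....O.....
.OO....OOO.
Generation 2: 43 live cells
O..O.O..O.O
O..OO.OO...
O..O..O.OO.
.....OO.O..
....OO...O.
...OOO.O..O
...O.......
...O.OO....
.OOOO.OOO..
..OO..OOOO.
Generation 3: 42 live cells
.O.O.O.OO.O
OOOOO.OO...
......OOO.O
.....OO.O.O
...O...OO..
...O.OO....
..OOO......
...O.OO....
....O..OOO.
O.....OO.OO
Generation 4: 43 live cells
OO.O.OO.O.O
OOOOO..O..O
.OOOO..OO..
......OOO..
.......O.O.
...O...O...
..OO.......
..OO.O.OO..
.......OOO.
O...OOO.O.O
Population at generation 4: 43

Answer: 43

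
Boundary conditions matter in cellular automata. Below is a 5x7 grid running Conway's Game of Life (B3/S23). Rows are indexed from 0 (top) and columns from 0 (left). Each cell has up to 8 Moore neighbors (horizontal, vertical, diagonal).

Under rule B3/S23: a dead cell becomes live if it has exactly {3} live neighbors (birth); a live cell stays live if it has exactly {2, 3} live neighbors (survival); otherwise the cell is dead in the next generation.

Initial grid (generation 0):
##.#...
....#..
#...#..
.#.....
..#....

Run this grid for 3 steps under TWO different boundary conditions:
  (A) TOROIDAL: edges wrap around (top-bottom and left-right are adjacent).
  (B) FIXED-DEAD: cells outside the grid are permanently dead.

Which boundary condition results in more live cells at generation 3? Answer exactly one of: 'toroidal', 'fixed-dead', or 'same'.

Under TOROIDAL boundary, generation 3:
###.#..
#..##..
...#...
.......
.......
Population = 8

Under FIXED-DEAD boundary, generation 3:
.......
.#.....
.#.....
.#.....
.......
Population = 3

Comparison: toroidal=8, fixed-dead=3 -> toroidal

Answer: toroidal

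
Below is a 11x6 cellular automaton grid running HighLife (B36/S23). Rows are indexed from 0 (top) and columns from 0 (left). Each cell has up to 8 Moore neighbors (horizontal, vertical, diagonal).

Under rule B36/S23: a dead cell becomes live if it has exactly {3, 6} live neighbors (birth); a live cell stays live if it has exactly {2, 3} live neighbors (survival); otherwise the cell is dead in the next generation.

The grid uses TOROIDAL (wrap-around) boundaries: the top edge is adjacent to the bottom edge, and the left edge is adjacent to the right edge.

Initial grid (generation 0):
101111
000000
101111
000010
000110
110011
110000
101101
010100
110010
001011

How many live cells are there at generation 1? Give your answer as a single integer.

Answer: 28

Derivation:
Simulating step by step:
Generation 0 (given above): 31 live cells
Generation 1: 28 live cells
111000
000111
000111
001100
100100
011110
000101
000111
000100
110010
001100
Population at generation 1: 28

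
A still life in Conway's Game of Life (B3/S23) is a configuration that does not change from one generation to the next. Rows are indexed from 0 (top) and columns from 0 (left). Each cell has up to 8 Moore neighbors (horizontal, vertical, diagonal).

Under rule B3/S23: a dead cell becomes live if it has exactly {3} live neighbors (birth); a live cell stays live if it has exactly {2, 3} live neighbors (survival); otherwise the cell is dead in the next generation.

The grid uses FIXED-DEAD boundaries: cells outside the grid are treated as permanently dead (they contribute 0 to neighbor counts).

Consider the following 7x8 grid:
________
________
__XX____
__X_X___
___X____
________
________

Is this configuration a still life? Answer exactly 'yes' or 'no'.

Answer: yes

Derivation:
Compute generation 1 and compare to generation 0 (given above):
Generation 1:
________
________
__XX____
__X_X___
___X____
________
________
The grids are IDENTICAL -> still life.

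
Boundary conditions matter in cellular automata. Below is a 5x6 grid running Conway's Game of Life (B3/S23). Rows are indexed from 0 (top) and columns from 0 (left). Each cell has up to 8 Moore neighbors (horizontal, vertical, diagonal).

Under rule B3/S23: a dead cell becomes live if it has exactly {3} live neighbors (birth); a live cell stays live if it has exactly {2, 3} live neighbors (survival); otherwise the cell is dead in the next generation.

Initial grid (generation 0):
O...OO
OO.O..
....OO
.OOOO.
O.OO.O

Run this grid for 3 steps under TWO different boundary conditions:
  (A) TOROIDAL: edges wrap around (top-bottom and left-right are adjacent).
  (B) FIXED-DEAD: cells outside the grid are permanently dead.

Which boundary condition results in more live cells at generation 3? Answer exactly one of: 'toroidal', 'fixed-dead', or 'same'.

Answer: fixed-dead

Derivation:
Under TOROIDAL boundary, generation 3:
......
......
......
......
......
Population = 0

Under FIXED-DEAD boundary, generation 3:
.OOO..
O.O...
.O.O..
......
......
Population = 7

Comparison: toroidal=0, fixed-dead=7 -> fixed-dead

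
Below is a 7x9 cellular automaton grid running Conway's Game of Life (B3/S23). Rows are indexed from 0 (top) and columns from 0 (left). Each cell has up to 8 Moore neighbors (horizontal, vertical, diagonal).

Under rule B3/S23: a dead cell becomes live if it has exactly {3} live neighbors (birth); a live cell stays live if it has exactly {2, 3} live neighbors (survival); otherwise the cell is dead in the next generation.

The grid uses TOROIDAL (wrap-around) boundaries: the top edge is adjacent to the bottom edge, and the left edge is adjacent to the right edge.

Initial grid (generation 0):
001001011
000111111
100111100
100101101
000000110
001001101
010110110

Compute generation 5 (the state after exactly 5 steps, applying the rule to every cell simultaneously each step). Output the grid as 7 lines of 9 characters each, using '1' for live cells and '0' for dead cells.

Simulating step by step:
Generation 0 (given above): 31 live cells
Generation 1: 19 live cells
101000000
101000000
101000000
100100001
100010000
001110001
110110000
Generation 2: 23 live cells
101000001
101100001
101100000
100100001
111010000
001001001
100010001
Generation 3: 13 live cells
001000010
000000000
000010000
000010001
001010000
001011001
000100010
Generation 4: 12 live cells
000000000
000000000
000000000
000011000
000010000
001011000
001110111
Generation 5: 11 live cells
(generation 5 grid is the final answer)

Answer: 000100010
000000000
000000000
000011000
000000000
001000110
001010110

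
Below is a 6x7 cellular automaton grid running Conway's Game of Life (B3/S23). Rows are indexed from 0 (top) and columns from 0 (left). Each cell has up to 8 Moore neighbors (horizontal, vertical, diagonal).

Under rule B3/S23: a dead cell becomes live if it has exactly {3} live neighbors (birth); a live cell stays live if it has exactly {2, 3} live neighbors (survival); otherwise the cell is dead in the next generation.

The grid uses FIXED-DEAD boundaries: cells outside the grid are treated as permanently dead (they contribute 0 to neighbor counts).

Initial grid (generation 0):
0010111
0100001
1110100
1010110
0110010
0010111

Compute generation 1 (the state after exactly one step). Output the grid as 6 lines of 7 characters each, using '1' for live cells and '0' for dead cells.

Answer: 0000011
1000101
1010100
1000110
0010000
0111111

Derivation:
Simulating step by step:
Generation 0 (given above): 21 live cells
Generation 1: 18 live cells
(generation 1 grid is the final answer)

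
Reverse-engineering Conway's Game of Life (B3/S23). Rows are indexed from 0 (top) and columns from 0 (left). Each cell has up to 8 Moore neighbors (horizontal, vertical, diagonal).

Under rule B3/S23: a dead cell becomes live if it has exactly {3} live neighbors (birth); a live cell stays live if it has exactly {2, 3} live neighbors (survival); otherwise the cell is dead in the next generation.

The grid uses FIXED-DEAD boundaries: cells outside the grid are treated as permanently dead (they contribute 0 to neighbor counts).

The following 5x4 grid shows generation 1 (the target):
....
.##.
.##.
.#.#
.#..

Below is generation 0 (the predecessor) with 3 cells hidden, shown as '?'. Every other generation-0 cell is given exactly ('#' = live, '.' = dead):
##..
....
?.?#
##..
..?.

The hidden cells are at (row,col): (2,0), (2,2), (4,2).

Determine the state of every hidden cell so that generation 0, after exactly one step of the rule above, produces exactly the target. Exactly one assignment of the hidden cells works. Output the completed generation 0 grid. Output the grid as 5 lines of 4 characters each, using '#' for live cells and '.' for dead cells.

Answer: ##..
....
..##
##..
..#.

Derivation:
Hidden generation-0 cells (in order): (2,0), (2,2), (4,2).
A hidden cell only influences target cells in its own 3x3 neighborhood. Try each of the 2^3 = 8 assignments, step the completed generation 0 forward once under B3/S23, and compare with the target:
  (2,0)=. (2,2)=. (4,2)=. -> step gives (1,1)='.' but target has '#' -> reject
  (2,0)=. (2,2)=. (4,2)=# -> step gives (1,1)='.' but target has '#' -> reject
  (2,0)=. (2,2)=# (4,2)=. -> step gives (3,2)='#' but target has '.' -> reject
  (2,0)=. (2,2)=# (4,2)=# -> step reproduces the target at every cell -> ACCEPT
  (2,0)=# (2,2)=. (4,2)=. -> step gives (1,0)='#' but target has '.' -> reject
  (2,0)=# (2,2)=. (4,2)=# -> step gives (1,0)='#' but target has '.' -> reject
  (2,0)=# (2,2)=# (4,2)=. -> step gives (1,0)='#' but target has '.' -> reject
  (2,0)=# (2,2)=# (4,2)=# -> step gives (1,0)='#' but target has '.' -> reject
Unique solution: (2,0)=dead, (2,2)=live, (4,2)=live.
Check: live-neighbor counts of every cell in the completed generation 0:
1110
2332
2321
1343
2311
Applying B3/S23 to generation 0 with these counts gives:
....
.##.
.##.
.#.#
.#..
which matches the target exactly.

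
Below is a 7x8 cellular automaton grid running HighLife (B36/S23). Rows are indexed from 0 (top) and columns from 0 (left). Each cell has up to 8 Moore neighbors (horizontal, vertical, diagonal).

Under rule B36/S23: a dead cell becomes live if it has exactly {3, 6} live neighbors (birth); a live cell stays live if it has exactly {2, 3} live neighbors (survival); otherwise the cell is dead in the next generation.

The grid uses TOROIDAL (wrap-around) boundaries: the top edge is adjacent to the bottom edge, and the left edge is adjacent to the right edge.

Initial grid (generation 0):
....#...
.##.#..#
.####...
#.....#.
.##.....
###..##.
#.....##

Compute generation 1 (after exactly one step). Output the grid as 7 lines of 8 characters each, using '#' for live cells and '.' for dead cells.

Answer: .#.#.##.
##.###..
....##.#
#.......
..#..##.
..#..##.
#.....#.

Derivation:
Simulating step by step:
Generation 0 (given above): 21 live cells
Generation 1: 21 live cells
(generation 1 grid is the final answer)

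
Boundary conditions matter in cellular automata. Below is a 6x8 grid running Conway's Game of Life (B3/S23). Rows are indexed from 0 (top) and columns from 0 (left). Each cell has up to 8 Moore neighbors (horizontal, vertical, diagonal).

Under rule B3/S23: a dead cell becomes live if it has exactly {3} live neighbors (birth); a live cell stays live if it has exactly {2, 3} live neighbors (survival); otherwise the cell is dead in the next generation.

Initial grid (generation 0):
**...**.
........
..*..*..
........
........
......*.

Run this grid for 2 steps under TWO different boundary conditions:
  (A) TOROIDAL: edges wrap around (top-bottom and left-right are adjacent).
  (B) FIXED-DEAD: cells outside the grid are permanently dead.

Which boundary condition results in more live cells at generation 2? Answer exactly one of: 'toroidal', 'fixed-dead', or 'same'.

Under TOROIDAL boundary, generation 2:
*...*...
.....*.*
........
........
......*.
.....*.*
Population = 7

Under FIXED-DEAD boundary, generation 2:
........
........
........
........
........
........
Population = 0

Comparison: toroidal=7, fixed-dead=0 -> toroidal

Answer: toroidal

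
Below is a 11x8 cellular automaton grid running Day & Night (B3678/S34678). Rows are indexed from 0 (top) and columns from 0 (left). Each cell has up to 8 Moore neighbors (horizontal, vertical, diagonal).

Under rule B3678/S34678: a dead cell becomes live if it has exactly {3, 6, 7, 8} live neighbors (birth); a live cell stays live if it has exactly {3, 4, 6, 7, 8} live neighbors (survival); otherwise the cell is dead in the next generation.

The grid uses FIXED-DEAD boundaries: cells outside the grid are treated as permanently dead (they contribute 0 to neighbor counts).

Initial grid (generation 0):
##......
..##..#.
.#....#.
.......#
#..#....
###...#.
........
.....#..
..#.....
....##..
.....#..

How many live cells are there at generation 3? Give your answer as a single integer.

Answer: 1

Derivation:
Simulating step by step:
Generation 0 (given above): 19 live cells
Generation 1: 11 live cells
..#.....
#.#.....
..#....#
........
..#.....
.#......
.#......
........
....##..
........
....#...
Generation 2: 6 live cells
.#......
...#....
.#......
........
........
..#.....
........
........
........
....##..
........
Generation 3: 1 live cells
........
..#.....
........
........
........
........
........
........
........
........
........
Population at generation 3: 1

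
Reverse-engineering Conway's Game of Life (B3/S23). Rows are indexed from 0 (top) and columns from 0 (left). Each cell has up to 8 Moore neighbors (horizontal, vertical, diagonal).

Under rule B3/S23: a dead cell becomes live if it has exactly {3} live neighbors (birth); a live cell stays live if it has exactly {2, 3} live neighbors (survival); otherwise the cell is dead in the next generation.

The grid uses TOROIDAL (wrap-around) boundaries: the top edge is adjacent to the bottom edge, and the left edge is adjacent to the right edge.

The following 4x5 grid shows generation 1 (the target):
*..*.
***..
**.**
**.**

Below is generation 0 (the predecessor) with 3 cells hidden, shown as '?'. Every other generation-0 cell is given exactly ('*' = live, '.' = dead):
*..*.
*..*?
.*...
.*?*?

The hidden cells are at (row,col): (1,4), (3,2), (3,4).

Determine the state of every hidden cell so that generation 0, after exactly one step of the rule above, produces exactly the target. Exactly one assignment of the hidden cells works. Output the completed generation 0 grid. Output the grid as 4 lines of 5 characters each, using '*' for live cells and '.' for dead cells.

Answer: *..*.
*..*.
.*...
.***.

Derivation:
Hidden generation-0 cells (in order): (1,4), (3,2), (3,4).
A hidden cell only influences target cells in its own 3x3 neighborhood. Try each of the 2^3 = 8 assignments, step the completed generation 0 forward once under B3/S23, and compare with the target:
  (1,4)=. (3,2)=. (3,4)=. -> step gives (0,1)='*' but target has '.' -> reject
  (1,4)=. (3,2)=. (3,4)=* -> step gives (0,1)='*' but target has '.' -> reject
  (1,4)=. (3,2)=* (3,4)=. -> step reproduces the target at every cell -> ACCEPT
  (1,4)=. (3,2)=* (3,4)=* -> step gives (0,3)='.' but target has '*' -> reject
  (1,4)=* (3,2)=. (3,4)=. -> step gives (0,1)='*' but target has '.' -> reject
  (1,4)=* (3,2)=. (3,4)=* -> step gives (0,0)='.' but target has '*' -> reject
  (1,4)=* (3,2)=* (3,4)=. -> step gives (0,3)='.' but target has '*' -> reject
  (1,4)=* (3,2)=* (3,4)=* -> step gives (0,0)='.' but target has '*' -> reject
Unique solution: (1,4)=dead, (3,2)=live, (3,4)=dead.
Check: live-neighbor counts of every cell in the completed generation 0:
24535
23314
33533
33423
Applying B3/S23 to generation 0 with these counts gives:
*..*.
***..
**.**
**.**
which matches the target exactly.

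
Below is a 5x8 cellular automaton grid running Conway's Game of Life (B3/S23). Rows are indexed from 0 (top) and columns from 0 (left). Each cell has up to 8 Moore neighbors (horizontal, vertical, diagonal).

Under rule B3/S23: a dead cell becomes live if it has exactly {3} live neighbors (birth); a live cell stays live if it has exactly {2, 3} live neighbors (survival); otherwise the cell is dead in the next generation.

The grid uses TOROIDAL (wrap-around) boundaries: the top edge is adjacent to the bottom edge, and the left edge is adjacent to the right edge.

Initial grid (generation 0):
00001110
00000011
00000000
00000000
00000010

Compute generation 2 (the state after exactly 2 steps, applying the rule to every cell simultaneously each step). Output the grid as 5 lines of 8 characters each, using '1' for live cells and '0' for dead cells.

Answer: 00000011
00000000
00000000
00000000
00000000

Derivation:
Simulating step by step:
Generation 0 (given above): 6 live cells
Generation 1: 3 live cells
00000000
00000011
00000000
00000000
00000010
Generation 2: 2 live cells
(generation 2 grid is the final answer)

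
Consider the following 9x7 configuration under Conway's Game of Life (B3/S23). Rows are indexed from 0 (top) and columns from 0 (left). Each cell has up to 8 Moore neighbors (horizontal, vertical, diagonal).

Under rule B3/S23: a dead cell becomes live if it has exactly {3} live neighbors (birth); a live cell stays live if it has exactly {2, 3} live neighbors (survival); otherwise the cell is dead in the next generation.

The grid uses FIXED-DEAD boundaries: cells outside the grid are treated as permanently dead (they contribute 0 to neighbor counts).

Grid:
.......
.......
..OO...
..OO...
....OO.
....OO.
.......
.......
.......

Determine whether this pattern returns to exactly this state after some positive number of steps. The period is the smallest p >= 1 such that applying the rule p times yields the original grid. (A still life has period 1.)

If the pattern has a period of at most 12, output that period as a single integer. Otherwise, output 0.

Answer: 2

Derivation:
Simulating and comparing each generation to the original:
Gen 0 (original, given above): 8 live cells
Gen 1: 6 live cells, differs from original
Gen 2: 8 live cells, MATCHES original -> period = 2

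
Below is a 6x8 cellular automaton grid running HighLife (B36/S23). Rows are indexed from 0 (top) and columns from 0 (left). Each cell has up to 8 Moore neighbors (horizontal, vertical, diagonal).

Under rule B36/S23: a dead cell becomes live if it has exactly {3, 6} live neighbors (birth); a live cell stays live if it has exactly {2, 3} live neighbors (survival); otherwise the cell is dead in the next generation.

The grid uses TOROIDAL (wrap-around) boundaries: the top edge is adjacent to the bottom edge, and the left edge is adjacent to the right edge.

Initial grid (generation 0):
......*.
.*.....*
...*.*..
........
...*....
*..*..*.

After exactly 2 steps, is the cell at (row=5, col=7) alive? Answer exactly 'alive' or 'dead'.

Simulating step by step:
Generation 0 (given above): 9 live cells
Generation 1: 5 live cells
*.....*.
......*.
........
....*...
........
.......*
Generation 2: 3 live cells
......*.
.......*
........
........
........
.......*

Cell (5,7) at generation 2: 1 -> alive

Answer: alive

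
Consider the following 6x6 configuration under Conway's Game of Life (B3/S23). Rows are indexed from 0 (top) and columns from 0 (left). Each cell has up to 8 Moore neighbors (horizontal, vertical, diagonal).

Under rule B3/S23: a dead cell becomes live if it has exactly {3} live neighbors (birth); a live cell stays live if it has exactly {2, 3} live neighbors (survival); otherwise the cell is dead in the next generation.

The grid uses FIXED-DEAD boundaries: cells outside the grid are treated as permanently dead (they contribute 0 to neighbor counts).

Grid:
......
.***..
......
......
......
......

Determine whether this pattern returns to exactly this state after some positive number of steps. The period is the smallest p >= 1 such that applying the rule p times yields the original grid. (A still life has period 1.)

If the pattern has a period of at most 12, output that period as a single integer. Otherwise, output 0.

Answer: 2

Derivation:
Simulating and comparing each generation to the original:
Gen 0 (original, given above): 3 live cells
Gen 1: 3 live cells, differs from original
Gen 2: 3 live cells, MATCHES original -> period = 2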